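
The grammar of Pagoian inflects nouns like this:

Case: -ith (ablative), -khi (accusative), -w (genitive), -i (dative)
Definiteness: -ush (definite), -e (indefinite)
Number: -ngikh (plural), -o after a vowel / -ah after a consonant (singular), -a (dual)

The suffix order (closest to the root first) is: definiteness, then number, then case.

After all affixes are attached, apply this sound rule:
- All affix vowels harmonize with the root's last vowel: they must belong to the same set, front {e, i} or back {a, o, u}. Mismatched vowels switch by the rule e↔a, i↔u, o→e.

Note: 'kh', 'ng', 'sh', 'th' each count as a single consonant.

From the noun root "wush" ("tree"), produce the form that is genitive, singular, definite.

Attach definiteness definite -ush → wushush.
Attach number singular -ah (after consonant 'sh') → wushushah.
Attach case genitive -w → wushushahw.
Vowel harmony: no change.

wushushahw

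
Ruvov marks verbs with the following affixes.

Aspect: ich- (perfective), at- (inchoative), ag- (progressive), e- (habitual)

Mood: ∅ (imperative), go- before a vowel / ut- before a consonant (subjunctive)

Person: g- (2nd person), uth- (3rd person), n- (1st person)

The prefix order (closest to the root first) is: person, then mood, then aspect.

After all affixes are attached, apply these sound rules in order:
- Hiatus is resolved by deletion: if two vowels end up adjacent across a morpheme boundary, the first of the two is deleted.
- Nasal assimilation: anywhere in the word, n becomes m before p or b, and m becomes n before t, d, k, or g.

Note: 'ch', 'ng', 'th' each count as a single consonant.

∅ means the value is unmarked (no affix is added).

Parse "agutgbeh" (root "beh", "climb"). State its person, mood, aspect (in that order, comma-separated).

2nd person, subjunctive, progressive

Segment: ag-ut-g-beh.
person: g- → 2nd person.
mood: go/ut- → subjunctive.
aspect: ag- → progressive.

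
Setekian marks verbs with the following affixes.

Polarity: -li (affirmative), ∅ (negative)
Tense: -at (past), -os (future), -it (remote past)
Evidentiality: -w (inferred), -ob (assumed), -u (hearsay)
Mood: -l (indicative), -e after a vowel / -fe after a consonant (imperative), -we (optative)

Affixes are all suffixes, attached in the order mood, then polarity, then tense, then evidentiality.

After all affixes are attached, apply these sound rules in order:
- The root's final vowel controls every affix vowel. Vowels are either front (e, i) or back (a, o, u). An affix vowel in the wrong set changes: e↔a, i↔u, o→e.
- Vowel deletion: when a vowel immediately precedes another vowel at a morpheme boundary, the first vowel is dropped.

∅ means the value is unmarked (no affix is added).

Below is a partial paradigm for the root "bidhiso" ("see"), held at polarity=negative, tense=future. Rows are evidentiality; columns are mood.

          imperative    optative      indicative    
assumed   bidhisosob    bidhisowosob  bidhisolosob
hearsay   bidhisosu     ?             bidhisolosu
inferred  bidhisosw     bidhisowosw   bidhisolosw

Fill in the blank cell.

bidhisowosu

Attach mood optative -we → bidhisowe.
polarity = negative: zero marking, form stays bidhisowe.
Attach tense future -os → bidhisoweos.
Attach evidentiality hearsay -u → bidhisoweosu.
Apply vowel harmony: bidhisoweosu → bidhisowaosu.
Apply vowel deletion: bidhisowaosu → bidhisowosu.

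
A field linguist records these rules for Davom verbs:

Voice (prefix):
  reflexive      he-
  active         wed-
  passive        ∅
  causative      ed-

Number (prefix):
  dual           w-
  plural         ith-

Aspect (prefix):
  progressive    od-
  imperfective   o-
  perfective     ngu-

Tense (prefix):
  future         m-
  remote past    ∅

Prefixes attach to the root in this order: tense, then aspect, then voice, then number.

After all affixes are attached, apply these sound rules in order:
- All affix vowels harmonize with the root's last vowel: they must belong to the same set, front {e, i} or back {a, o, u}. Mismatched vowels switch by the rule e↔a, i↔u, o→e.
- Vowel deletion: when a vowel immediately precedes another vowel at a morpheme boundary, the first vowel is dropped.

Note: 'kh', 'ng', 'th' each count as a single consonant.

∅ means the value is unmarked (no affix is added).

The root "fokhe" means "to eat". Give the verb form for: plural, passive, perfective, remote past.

tense = remote past: zero marking, form stays fokhe.
Attach aspect perfective ngu- → ngufokhe.
voice = passive: zero marking, form stays ngufokhe.
Attach number plural ith- → ithngufokhe.
Apply vowel harmony: ithngufokhe → ithngifokhe.
Vowel deletion: no change.

ithngifokhe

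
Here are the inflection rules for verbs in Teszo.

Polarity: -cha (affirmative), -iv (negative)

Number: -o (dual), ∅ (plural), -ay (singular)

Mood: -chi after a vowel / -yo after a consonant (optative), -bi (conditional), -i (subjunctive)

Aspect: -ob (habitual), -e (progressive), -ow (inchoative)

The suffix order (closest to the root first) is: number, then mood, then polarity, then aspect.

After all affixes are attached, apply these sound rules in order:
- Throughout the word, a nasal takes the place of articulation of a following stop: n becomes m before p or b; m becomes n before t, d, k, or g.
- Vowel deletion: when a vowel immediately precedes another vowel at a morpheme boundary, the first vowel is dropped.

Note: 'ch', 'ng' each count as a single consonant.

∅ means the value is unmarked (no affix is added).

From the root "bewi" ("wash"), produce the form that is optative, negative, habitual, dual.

bewochivob

Attach number dual -o → bewio.
Attach mood optative -chi (after vowel 'o') → bewiochi.
Attach polarity negative -iv → bewiochiiv.
Attach aspect habitual -ob → bewiochiivob.
Nasal assimilation: no change.
Apply vowel deletion: bewiochiivob → bewochivob.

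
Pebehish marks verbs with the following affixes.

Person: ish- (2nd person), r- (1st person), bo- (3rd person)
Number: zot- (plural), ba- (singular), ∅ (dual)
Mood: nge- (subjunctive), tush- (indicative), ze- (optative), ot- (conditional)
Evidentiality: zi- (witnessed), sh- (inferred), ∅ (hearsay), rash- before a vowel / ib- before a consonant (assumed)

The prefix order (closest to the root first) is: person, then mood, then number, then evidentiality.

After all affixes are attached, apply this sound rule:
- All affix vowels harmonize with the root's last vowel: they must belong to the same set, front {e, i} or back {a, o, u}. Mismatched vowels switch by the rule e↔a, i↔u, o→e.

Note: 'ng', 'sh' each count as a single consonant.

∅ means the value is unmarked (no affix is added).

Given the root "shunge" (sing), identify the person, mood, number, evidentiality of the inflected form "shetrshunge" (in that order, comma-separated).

1st person, conditional, dual, inferred

Segment: sh-ot-r-shunge.
person: r- → 1st person.
mood: ot- → conditional.
number: ∅ → dual.
evidentiality: sh- → inferred.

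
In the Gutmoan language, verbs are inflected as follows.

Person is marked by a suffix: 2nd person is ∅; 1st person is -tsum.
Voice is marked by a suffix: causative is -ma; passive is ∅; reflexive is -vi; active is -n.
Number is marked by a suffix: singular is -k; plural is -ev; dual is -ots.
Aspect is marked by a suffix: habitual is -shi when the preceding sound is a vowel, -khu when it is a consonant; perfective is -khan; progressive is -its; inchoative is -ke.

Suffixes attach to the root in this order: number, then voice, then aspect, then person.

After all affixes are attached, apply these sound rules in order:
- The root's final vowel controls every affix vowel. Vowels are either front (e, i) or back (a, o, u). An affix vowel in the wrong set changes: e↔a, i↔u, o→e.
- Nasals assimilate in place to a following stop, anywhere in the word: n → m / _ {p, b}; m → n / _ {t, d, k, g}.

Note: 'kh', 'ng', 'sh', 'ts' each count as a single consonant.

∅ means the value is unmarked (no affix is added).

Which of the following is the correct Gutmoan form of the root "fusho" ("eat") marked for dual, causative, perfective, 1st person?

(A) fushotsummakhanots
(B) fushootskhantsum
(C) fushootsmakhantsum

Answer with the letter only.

Attach number dual -ots → fushoots.
Attach voice causative -ma → fushootsma.
Attach aspect perfective -khan → fushootsmakhan.
Attach person 1st person -tsum → fushootsmakhantsum.
Vowel harmony: no change.
Nasal assimilation: no change.
So the correct form is fushootsmakhantsum, option (C).
(A) fushotsummakhanots is wrong: it has the affixes in the wrong order.
(B) fushootskhantsum is wrong: it uses passive instead of causative for voice.

C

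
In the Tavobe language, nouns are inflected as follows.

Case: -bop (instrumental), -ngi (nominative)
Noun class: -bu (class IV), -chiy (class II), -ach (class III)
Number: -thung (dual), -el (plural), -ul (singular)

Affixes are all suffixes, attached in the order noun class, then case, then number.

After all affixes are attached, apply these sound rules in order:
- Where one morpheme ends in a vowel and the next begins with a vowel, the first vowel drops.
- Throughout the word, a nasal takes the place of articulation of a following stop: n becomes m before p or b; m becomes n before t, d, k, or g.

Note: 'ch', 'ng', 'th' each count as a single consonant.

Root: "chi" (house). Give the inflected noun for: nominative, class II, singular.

chichiyngul

Attach noun class class II -chiy → chichiy.
Attach case nominative -ngi → chichiyngi.
Attach number singular -ul → chichiyngiul.
Apply vowel deletion: chichiyngiul → chichiyngul.
Nasal assimilation: no change.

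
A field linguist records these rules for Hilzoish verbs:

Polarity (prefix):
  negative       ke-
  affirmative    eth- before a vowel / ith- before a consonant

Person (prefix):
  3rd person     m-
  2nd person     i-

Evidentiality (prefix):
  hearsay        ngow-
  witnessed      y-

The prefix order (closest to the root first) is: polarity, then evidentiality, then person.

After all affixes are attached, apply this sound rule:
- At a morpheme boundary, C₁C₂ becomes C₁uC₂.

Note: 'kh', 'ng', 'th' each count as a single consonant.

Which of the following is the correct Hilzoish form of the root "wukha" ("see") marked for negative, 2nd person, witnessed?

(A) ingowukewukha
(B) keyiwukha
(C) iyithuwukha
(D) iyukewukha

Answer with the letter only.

D

Attach polarity negative ke- → kewukha.
Attach evidentiality witnessed y- → ykewukha.
Attach person 2nd person i- → iykewukha.
Apply epenthesis: iykewukha → iyukewukha.
So the correct form is iyukewukha, option (D).
(A) ingowukewukha is wrong: it uses hearsay instead of witnessed for evidentiality.
(B) keyiwukha is wrong: it has the affixes in the wrong order.
(C) iyithuwukha is wrong: it uses affirmative instead of negative for polarity.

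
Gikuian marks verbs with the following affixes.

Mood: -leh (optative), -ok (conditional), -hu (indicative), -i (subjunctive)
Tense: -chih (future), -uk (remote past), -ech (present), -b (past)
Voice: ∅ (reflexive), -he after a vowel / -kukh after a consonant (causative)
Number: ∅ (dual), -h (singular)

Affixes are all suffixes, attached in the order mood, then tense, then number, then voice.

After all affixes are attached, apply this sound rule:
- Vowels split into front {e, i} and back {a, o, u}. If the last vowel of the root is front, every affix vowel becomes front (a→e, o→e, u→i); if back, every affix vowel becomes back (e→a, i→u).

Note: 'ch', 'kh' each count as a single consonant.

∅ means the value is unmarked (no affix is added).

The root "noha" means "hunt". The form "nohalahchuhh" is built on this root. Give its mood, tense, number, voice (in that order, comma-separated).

Segment: noha-leh-chih-h.
mood: -leh → optative.
tense: -chih → future.
number: -h → singular.
voice: ∅ → reflexive.

optative, future, singular, reflexive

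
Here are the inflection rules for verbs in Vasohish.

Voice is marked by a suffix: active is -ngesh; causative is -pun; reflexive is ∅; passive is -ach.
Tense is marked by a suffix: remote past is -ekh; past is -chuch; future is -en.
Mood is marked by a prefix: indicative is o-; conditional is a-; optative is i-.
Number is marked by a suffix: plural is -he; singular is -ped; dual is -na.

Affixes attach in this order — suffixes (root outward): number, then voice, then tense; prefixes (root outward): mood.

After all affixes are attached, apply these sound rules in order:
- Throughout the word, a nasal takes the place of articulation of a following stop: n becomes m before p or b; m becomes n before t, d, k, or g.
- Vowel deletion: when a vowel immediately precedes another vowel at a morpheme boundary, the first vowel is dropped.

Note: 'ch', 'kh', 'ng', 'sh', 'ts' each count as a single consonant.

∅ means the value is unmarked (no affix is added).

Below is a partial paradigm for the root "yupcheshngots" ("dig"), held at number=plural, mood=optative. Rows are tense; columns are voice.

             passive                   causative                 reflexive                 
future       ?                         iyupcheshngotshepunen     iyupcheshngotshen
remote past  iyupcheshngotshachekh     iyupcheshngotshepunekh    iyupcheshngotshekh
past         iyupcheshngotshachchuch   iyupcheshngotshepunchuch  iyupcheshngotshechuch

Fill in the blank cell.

Attach number plural -he → yupcheshngotshe.
Attach mood optative i- → iyupcheshngotshe.
Attach voice passive -ach → iyupcheshngotsheach.
Attach tense future -en → iyupcheshngotsheachen.
Nasal assimilation: no change.
Apply vowel deletion: iyupcheshngotsheachen → iyupcheshngotshachen.

iyupcheshngotshachen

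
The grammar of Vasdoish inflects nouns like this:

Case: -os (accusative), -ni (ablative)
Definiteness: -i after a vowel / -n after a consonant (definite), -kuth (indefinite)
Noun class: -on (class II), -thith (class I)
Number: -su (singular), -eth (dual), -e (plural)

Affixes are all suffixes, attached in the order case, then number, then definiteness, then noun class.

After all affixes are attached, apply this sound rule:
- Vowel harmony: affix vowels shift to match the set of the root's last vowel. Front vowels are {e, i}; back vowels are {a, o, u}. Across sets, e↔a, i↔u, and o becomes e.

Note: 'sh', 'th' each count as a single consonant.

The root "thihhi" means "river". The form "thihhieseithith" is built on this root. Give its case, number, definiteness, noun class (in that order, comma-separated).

Segment: thihhi-os-e-i-thith.
case: -os → accusative.
number: -e → plural.
definiteness: -i/n → definite.
noun class: -thith → class I.

accusative, plural, definite, class I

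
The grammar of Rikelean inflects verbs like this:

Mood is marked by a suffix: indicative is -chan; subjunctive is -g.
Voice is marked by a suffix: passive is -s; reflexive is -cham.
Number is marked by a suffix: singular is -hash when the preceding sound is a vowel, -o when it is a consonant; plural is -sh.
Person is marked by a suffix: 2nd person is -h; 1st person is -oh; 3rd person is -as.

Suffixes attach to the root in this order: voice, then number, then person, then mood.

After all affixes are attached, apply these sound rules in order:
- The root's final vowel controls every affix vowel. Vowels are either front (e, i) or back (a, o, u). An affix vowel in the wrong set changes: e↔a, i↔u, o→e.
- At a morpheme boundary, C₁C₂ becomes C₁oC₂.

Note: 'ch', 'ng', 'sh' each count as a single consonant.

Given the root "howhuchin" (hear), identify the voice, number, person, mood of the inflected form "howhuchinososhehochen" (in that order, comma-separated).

passive, plural, 1st person, indicative

Segment: howhuchin-s-sh-oh-chan.
voice: -s → passive.
number: -sh → plural.
person: -oh → 1st person.
mood: -chan → indicative.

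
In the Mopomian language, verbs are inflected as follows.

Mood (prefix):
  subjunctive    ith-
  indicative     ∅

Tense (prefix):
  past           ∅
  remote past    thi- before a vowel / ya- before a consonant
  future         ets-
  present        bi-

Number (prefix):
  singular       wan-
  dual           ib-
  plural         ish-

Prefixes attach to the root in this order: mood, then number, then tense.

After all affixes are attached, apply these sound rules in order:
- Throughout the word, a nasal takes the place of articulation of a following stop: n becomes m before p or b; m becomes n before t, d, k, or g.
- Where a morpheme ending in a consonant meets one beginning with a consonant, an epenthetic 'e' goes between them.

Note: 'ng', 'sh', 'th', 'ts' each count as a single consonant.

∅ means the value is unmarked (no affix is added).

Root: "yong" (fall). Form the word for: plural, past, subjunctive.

Attach mood subjunctive ith- → ithyong.
Attach number plural ish- → ishithyong.
tense = past: zero marking, form stays ishithyong.
Nasal assimilation: no change.
Apply epenthesis: ishithyong → ishitheyong.

ishitheyong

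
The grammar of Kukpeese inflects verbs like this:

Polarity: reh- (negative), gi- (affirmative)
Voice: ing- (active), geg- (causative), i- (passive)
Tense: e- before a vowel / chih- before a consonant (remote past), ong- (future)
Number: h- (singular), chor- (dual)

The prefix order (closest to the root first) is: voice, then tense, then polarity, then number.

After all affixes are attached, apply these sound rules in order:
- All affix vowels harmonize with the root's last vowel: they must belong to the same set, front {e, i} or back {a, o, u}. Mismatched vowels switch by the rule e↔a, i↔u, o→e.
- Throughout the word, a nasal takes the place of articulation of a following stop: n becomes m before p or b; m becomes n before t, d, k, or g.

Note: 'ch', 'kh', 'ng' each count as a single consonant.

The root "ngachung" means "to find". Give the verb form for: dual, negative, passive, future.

chorrahongungachung

Attach voice passive i- → ingachung.
Attach tense future ong- → ongingachung.
Attach polarity negative reh- → rehongingachung.
Attach number dual chor- → chorrehongingachung.
Apply vowel harmony: chorrehongingachung → chorrahongungachung.
Nasal assimilation: no change.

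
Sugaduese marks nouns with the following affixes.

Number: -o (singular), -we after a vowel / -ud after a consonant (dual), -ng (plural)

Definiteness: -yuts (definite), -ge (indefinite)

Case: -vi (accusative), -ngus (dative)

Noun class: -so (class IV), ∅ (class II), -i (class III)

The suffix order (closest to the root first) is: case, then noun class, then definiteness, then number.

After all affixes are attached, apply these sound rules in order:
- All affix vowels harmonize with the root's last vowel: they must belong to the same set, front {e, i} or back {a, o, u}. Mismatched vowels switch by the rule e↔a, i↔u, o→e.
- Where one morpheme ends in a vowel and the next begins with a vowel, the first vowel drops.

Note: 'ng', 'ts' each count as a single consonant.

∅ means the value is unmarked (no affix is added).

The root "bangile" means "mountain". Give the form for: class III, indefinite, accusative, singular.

Attach case accusative -vi → bangilevi.
Attach noun class class III -i → bangilevii.
Attach definiteness indefinite -ge → bangileviige.
Attach number singular -o → bangileviigeo.
Apply vowel harmony: bangileviigeo → bangileviigee.
Apply vowel deletion: bangileviigee → bangilevige.

bangilevige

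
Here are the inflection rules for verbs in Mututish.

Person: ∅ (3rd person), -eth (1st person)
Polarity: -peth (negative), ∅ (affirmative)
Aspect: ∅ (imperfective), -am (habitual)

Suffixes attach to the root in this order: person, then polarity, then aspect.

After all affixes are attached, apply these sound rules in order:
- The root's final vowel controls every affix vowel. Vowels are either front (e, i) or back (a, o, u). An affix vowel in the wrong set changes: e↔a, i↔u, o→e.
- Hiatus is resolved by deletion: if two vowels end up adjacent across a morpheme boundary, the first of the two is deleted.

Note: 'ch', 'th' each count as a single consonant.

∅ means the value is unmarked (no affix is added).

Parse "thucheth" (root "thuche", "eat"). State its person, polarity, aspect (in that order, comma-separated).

Segment: thuche-eth.
person: -eth → 1st person.
polarity: ∅ → affirmative.
aspect: ∅ → imperfective.

1st person, affirmative, imperfective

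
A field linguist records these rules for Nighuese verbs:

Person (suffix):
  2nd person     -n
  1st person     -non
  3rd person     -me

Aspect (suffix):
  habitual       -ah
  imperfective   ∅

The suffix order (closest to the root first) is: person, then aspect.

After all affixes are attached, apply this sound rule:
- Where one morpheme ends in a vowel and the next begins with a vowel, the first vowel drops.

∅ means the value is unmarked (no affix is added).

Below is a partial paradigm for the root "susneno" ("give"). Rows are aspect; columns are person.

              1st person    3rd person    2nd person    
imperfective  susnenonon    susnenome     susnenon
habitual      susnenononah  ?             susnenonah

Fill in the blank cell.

Attach person 3rd person -me → susnenome.
Attach aspect habitual -ah → susnenomeah.
Apply vowel deletion: susnenomeah → susnenomah.

susnenomah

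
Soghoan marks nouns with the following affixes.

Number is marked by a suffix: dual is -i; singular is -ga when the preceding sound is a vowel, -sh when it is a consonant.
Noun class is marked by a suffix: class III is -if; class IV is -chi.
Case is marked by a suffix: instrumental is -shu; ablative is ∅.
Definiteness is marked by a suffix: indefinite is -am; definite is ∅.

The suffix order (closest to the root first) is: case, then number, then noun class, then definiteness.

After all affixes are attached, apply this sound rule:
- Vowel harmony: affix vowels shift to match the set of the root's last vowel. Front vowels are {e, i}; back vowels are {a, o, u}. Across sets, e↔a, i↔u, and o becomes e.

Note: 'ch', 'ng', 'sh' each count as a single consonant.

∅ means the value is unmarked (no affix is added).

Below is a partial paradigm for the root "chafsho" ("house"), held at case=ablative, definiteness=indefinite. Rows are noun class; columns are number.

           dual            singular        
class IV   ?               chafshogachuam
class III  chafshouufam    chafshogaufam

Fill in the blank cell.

chafshouchuam

case = ablative: zero marking, form stays chafsho.
Attach number dual -i → chafshoi.
Attach noun class class IV -chi → chafshoichi.
Attach definiteness indefinite -am → chafshoichiam.
Apply vowel harmony: chafshoichiam → chafshouchuam.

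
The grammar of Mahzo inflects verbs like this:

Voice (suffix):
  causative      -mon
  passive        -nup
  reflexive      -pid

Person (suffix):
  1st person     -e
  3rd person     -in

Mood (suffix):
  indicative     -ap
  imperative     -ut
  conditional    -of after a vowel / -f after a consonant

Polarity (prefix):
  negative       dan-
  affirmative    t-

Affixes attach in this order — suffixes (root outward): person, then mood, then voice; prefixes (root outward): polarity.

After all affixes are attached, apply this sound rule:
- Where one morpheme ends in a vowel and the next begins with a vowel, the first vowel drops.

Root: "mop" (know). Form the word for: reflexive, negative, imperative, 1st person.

danmoputpid

Attach polarity negative dan- → danmop.
Attach person 1st person -e → danmope.
Attach mood imperative -ut → danmopeut.
Attach voice reflexive -pid → danmopeutpid.
Apply vowel deletion: danmopeutpid → danmoputpid.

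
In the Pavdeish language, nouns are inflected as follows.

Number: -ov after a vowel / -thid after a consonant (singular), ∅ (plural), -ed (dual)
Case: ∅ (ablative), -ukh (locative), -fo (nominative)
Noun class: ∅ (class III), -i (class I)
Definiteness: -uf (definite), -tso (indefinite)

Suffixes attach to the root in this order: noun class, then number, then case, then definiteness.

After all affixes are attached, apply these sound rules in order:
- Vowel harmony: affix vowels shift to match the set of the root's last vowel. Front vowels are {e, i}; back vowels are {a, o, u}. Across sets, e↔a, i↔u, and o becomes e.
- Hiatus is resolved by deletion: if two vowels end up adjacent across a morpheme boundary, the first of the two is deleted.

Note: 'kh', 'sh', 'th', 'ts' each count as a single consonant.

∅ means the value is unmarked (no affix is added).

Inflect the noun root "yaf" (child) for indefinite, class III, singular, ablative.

yafthudtso

noun class = class III: zero marking, form stays yaf.
Attach number singular -thid (after consonant 'f') → yafthid.
case = ablative: zero marking, form stays yafthid.
Attach definiteness indefinite -tso → yafthidtso.
Apply vowel harmony: yafthidtso → yafthudtso.
Vowel deletion: no change.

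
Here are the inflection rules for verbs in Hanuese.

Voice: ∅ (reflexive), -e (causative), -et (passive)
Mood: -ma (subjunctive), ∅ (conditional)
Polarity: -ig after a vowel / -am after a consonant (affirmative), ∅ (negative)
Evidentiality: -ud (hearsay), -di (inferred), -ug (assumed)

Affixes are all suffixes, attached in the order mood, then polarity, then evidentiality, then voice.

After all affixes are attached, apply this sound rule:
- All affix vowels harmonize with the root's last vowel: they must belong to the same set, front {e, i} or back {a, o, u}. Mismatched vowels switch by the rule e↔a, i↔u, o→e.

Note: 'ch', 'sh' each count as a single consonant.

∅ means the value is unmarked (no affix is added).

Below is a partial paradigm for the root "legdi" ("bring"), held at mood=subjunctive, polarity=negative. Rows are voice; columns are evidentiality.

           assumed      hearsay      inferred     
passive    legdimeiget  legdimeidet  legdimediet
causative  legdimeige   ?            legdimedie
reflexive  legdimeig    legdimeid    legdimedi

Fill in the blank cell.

legdimeide

Attach mood subjunctive -ma → legdima.
polarity = negative: zero marking, form stays legdima.
Attach evidentiality hearsay -ud → legdimaud.
Attach voice causative -e → legdimaude.
Apply vowel harmony: legdimaude → legdimeide.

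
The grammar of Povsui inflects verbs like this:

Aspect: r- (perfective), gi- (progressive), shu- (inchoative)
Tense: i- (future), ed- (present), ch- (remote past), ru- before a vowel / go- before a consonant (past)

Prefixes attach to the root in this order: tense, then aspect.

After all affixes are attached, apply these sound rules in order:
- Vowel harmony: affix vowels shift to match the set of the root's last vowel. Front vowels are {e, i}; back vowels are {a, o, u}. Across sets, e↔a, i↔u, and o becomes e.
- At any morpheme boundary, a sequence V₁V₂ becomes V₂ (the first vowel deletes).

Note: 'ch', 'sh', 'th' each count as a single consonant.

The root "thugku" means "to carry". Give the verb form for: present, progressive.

Attach tense present ed- → edthugku.
Attach aspect progressive gi- → giedthugku.
Apply vowel harmony: giedthugku → guadthugku.
Apply vowel deletion: guadthugku → gadthugku.

gadthugku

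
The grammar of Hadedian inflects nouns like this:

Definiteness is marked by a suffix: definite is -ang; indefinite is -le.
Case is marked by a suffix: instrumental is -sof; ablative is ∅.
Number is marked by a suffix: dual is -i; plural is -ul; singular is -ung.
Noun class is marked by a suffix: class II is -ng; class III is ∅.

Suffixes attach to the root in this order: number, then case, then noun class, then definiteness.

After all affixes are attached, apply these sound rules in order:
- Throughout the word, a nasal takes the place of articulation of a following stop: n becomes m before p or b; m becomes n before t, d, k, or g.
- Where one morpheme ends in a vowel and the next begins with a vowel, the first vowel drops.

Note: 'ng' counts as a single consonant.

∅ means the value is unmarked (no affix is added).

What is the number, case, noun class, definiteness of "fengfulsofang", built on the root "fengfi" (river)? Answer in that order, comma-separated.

plural, instrumental, class III, definite

Segment: fengfi-ul-sof-ang.
number: -ul → plural.
case: -sof → instrumental.
noun class: ∅ → class III.
definiteness: -ang → definite.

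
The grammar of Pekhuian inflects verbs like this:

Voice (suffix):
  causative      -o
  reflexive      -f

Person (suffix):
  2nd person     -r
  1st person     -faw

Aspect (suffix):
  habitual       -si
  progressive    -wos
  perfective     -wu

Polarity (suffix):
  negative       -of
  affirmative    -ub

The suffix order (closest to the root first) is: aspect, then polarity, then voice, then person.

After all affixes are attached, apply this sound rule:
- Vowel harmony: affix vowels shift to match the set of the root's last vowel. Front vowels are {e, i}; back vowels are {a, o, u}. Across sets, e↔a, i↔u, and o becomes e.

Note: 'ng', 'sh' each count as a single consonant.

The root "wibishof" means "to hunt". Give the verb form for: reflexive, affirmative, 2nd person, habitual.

Attach aspect habitual -si → wibishofsi.
Attach polarity affirmative -ub → wibishofsiub.
Attach voice reflexive -f → wibishofsiubf.
Attach person 2nd person -r → wibishofsiubfr.
Apply vowel harmony: wibishofsiubfr → wibishofsuubfr.

wibishofsuubfr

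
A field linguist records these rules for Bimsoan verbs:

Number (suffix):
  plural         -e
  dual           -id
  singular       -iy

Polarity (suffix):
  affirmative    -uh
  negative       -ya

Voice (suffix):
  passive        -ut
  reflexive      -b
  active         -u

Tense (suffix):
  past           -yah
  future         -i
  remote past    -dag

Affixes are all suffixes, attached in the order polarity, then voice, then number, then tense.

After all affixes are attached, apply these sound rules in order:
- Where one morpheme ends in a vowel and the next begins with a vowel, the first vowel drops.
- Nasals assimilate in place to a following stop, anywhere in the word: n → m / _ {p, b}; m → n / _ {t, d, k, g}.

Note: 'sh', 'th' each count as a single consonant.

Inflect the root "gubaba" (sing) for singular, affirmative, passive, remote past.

gubabuhutiydag

Attach polarity affirmative -uh → gubabauh.
Attach voice passive -ut → gubabauhut.
Attach number singular -iy → gubabauhutiy.
Attach tense remote past -dag → gubabauhutiydag.
Apply vowel deletion: gubabauhutiydag → gubabuhutiydag.
Nasal assimilation: no change.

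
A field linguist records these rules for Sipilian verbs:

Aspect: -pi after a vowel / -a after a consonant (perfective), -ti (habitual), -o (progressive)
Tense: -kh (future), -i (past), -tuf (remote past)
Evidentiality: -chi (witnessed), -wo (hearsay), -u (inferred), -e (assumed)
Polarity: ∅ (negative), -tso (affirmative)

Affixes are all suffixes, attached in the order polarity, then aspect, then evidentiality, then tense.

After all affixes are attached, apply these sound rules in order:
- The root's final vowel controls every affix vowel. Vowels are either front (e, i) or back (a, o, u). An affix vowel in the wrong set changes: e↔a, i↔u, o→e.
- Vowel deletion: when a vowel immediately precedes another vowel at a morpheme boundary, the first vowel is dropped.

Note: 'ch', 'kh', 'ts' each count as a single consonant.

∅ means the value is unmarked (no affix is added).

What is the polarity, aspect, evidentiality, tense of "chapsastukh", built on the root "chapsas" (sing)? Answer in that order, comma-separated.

Segment: chapsas-ti-u-kh.
polarity: ∅ → negative.
aspect: -ti → habitual.
evidentiality: -u → inferred.
tense: -kh → future.

negative, habitual, inferred, future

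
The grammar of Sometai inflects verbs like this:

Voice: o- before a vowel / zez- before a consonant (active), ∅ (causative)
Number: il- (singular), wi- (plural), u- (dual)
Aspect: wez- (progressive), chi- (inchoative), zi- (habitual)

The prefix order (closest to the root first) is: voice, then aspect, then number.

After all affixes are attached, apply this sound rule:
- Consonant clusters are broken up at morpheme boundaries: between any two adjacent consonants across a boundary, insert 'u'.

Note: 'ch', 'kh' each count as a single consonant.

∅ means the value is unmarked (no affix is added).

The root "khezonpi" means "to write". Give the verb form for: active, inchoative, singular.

Attach voice active zez- (before consonant 'kh') → zezkhezonpi.
Attach aspect inchoative chi- → chizezkhezonpi.
Attach number singular il- → ilchizezkhezonpi.
Apply epenthesis: ilchizezkhezonpi → iluchizezukhezonpi.

iluchizezukhezonpi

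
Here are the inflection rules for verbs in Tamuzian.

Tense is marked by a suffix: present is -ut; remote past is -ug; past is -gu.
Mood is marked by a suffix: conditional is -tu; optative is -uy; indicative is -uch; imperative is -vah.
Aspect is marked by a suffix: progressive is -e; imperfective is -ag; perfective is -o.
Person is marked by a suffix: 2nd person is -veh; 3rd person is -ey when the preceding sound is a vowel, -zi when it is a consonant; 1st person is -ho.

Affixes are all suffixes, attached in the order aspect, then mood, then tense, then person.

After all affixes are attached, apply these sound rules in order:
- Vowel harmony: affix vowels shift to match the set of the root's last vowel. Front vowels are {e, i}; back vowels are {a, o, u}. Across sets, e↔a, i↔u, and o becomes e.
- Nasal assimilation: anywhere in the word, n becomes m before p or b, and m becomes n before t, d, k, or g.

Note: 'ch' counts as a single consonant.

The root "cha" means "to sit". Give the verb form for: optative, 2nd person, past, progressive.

Attach aspect progressive -e → chae.
Attach mood optative -uy → chaeuy.
Attach tense past -gu → chaeuygu.
Attach person 2nd person -veh → chaeuyguveh.
Apply vowel harmony: chaeuyguveh → chaauyguvah.
Nasal assimilation: no change.

chaauyguvah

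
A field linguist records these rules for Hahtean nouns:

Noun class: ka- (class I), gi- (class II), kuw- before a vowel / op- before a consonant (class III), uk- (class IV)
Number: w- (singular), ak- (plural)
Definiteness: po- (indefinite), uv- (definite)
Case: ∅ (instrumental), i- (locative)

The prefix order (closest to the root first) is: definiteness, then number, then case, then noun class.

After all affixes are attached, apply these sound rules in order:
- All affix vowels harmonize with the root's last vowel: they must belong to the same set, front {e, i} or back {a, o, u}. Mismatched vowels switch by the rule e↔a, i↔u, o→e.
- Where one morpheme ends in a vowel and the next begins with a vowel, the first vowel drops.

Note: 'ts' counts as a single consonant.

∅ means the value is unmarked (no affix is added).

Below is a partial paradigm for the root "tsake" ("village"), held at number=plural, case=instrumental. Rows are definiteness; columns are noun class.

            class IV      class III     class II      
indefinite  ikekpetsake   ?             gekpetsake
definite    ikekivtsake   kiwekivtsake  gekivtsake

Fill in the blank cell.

kiwekpetsake

Attach definiteness indefinite po- → potsake.
Attach number plural ak- → akpotsake.
case = instrumental: zero marking, form stays akpotsake.
Attach noun class class III kuw- (before vowel 'a') → kuwakpotsake.
Apply vowel harmony: kuwakpotsake → kiwekpetsake.
Vowel deletion: no change.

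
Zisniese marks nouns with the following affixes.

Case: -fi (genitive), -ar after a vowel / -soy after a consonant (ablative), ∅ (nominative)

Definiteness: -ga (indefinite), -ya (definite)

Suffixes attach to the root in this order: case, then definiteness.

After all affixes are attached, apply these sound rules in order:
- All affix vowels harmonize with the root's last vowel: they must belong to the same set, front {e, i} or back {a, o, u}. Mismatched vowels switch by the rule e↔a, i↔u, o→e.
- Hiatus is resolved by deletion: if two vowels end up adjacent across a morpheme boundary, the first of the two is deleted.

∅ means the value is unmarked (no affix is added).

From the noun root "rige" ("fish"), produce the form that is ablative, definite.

rigerye

Attach case ablative -ar (after vowel 'e') → rigear.
Attach definiteness definite -ya → rigearya.
Apply vowel harmony: rigearya → rigeerye.
Apply vowel deletion: rigeerye → rigerye.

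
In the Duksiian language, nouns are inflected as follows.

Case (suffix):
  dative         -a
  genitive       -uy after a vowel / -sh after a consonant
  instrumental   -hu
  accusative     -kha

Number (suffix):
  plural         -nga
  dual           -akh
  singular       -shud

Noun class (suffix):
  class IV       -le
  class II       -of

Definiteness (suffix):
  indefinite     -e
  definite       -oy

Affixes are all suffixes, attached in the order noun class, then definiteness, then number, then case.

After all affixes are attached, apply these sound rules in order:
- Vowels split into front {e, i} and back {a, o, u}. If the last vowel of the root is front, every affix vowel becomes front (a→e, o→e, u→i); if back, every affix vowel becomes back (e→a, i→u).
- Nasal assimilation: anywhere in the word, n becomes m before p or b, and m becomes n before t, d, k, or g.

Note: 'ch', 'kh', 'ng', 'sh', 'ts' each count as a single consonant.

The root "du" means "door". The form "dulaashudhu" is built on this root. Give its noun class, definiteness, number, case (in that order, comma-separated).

Segment: du-le-e-shud-hu.
noun class: -le → class IV.
definiteness: -e → indefinite.
number: -shud → singular.
case: -hu → instrumental.

class IV, indefinite, singular, instrumental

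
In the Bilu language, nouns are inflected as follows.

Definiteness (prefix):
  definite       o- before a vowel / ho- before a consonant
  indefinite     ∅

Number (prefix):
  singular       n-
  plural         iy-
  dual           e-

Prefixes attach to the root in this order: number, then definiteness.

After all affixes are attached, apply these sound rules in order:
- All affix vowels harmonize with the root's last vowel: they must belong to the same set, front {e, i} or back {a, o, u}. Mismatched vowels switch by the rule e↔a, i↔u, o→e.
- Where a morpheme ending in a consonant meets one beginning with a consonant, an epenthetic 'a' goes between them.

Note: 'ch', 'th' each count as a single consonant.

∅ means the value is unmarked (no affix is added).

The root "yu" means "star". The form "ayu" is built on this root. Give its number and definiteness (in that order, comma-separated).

Segment: e-yu.
number: e- → dual.
definiteness: ∅ → indefinite.

dual, indefinite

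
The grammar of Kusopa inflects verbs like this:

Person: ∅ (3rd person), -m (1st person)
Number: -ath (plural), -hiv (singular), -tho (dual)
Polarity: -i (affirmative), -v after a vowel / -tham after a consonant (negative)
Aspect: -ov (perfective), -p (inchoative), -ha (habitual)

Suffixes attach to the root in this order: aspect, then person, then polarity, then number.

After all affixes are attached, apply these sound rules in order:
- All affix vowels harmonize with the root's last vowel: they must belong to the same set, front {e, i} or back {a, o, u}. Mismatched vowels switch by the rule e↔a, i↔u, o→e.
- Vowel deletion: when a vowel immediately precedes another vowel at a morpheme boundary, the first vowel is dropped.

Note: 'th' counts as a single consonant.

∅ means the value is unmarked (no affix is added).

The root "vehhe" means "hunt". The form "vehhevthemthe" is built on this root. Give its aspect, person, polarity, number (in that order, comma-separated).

perfective, 3rd person, negative, dual

Segment: vehhe-ov-tham-tho.
aspect: -ov → perfective.
person: ∅ → 3rd person.
polarity: -v/tham → negative.
number: -tho → dual.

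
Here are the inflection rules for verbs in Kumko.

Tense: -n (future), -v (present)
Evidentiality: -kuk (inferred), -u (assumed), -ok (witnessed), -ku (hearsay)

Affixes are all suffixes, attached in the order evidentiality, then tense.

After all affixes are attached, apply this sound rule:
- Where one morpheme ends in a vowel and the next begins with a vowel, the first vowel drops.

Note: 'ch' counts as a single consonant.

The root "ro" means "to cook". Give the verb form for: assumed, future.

Attach evidentiality assumed -u → rou.
Attach tense future -n → roun.
Apply vowel deletion: roun → run.

run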